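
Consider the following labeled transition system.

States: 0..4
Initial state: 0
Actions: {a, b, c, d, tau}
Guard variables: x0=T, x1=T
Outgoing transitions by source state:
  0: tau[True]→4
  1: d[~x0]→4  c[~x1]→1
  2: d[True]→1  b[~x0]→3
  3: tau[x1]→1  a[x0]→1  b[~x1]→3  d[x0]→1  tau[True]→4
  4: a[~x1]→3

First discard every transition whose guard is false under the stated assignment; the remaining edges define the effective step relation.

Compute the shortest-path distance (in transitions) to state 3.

Answer: UNREACHABLE

Working:
Breadth-first toward 3:
  L0 = {0}
  L1 = {4}
3 never appears.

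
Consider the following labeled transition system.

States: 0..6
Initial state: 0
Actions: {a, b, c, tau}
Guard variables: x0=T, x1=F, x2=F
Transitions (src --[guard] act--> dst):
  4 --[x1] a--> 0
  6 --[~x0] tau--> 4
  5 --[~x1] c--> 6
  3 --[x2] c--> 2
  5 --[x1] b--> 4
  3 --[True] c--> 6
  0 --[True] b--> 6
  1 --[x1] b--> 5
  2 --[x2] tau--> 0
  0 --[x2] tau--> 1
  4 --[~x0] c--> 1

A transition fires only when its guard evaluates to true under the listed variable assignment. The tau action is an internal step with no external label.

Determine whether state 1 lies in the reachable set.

After dropping false guards: 3 live edges.
Layer 0: {0}
Layer 1: {6}  total {0,6}
R = {0,6}

Answer: UNREACHABLE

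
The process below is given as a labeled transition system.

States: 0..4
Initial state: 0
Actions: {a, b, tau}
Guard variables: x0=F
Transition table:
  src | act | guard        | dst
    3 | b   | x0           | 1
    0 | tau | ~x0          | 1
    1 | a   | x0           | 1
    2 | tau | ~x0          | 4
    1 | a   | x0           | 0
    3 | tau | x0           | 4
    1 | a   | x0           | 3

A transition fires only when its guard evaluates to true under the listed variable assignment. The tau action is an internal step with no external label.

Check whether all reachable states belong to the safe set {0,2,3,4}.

Safe = {0,2,3,4}
Reachable = {0,1}
  0: ✓
  1: outside
witness against invariant: tau → 1

Answer: INVARIANT VIOLATED at state 1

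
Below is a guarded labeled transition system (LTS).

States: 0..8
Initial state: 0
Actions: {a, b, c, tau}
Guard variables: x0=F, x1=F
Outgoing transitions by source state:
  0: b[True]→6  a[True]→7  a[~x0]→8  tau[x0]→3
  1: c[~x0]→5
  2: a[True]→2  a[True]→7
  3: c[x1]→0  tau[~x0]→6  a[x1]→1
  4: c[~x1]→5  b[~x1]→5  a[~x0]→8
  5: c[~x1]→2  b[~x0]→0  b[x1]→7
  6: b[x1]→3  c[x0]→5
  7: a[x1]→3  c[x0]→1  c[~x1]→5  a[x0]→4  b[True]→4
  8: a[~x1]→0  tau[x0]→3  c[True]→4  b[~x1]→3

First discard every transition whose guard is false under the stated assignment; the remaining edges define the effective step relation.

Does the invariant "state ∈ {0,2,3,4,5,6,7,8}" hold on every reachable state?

Answer: INVARIANT HOLDS

Trace:
Inv-set: {0,2,3,4,5,6,7,8}
Reach set: {0,2,3,4,5,6,7,8}
  0: ✓
  2: ✓
  3: ✓
  4: ✓
  5: ✓
  6: ✓
  7: ✓
  8: ✓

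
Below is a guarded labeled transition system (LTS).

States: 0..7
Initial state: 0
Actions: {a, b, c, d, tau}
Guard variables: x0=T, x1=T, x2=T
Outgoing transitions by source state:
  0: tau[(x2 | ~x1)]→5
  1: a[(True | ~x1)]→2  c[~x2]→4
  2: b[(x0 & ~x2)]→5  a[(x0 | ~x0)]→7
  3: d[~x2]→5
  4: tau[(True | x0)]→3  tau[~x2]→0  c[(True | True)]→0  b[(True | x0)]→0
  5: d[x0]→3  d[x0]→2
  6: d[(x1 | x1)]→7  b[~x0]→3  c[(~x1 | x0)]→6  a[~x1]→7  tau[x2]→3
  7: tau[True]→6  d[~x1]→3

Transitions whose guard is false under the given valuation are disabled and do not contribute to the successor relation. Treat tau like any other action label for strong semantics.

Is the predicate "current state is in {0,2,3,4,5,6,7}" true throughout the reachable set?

Safe = {0,2,3,4,5,6,7}
Reachable = {0,2,3,5,6,7}
  0: ok
  2: ok
  3: ok
  5: ok
  6: ok
  7: ok

Answer: INVARIANT HOLDS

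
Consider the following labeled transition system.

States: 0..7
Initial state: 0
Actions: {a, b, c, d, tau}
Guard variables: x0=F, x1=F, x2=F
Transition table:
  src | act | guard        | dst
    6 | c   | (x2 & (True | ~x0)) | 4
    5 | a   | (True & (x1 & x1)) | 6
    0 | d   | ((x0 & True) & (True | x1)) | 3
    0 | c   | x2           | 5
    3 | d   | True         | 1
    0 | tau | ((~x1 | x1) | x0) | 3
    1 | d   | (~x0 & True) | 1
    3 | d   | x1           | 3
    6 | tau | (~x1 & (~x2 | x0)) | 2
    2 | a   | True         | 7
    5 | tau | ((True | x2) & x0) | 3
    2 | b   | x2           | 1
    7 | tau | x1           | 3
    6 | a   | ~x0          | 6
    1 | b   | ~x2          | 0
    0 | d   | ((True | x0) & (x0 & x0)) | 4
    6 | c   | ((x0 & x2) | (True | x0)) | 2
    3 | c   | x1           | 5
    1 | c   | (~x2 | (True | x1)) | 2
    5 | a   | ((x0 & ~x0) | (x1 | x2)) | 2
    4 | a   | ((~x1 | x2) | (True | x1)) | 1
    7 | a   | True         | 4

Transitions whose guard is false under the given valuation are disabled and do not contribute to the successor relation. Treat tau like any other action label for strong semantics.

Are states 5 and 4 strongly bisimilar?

Compute ~ classes (split until stable):
  round 0: {{0,1,2,3,4,5,6,7}}
  round 1: {{0},{1},{2,4,7},{3},{5},{6}}
  round 2: {{0},{1},{2,7},{3},{4},{5},{6}}
  round 3: {{0},{1},{2},{3},{4},{5},{6},{7}}
stable after 4 split(s): 8 block(s)
5∈{5}, 4∈{4}

Answer: NOT BISIMILAR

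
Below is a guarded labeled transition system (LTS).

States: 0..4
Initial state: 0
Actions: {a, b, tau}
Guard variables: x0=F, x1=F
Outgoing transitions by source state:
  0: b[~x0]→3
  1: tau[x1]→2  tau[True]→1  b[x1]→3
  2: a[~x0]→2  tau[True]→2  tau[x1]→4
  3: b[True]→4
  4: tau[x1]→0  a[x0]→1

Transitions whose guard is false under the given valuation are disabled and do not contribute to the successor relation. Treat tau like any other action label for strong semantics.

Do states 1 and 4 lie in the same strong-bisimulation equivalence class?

Answer: NOT BISIMILAR

Trace:
Bisimulation quotient by refinement:
  P[0] = {{0,1,2,3,4}}
  P[1] = {{0,3},{1},{2},{4}}
  P[2] = {{0},{1},{2},{3},{4}}
Fixed point at round 3; 5 class(es).
[1]={1}  [4]={4}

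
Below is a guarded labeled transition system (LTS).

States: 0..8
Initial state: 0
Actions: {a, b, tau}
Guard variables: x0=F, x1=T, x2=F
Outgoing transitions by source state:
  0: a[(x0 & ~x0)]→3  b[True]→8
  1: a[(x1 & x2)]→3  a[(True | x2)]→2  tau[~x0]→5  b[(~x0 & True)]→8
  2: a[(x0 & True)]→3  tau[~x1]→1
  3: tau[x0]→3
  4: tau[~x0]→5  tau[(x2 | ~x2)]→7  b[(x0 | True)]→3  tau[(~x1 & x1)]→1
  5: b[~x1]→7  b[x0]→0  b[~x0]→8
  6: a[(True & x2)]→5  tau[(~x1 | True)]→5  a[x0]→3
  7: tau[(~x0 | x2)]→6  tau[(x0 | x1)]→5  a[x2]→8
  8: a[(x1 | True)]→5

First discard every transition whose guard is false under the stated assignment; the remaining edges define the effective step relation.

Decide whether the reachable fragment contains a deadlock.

R = {0,5,8}
  0: b→8  [1 out]
  5: b→8  [1 out]
  8: a→5  [1 out]

Answer: DEADLOCK-FREE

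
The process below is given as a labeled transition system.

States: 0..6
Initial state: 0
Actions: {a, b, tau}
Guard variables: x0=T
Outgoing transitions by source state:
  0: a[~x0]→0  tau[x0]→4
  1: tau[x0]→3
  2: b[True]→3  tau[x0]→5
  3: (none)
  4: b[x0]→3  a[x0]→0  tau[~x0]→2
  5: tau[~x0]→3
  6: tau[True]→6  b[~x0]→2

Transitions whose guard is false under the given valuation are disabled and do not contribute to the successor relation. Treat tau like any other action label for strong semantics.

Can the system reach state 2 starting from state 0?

Answer: UNREACHABLE

Working:
After dropping false guards: 7 live edges.
Layer 0: {0}
Layer 1: {4}  now seen {0,4}
Layer 2: {3}  now seen {0,3,4}
Reachable = {0,3,4}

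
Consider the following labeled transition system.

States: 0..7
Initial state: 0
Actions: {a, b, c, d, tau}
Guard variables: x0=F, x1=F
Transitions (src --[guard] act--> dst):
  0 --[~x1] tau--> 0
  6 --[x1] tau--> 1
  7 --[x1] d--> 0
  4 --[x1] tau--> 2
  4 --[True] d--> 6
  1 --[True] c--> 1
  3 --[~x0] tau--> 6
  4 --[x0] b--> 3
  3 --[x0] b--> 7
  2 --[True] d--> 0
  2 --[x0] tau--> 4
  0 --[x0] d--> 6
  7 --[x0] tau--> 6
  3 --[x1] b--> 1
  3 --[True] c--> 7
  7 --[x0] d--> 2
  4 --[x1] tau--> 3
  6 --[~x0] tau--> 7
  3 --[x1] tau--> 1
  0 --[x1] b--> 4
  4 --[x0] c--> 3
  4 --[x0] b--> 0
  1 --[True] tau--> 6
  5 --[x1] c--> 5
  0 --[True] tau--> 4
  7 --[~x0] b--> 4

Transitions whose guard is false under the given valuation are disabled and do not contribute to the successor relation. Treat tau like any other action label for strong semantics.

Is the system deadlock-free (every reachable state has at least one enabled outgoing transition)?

Answer: DEADLOCK-FREE

Analysis:
R = {0,4,6,7}
  0: tau→0  tau→4  [deg 2]
  4: d→6  [deg 1]
  6: tau→7  [deg 1]
  7: b→4  [deg 1]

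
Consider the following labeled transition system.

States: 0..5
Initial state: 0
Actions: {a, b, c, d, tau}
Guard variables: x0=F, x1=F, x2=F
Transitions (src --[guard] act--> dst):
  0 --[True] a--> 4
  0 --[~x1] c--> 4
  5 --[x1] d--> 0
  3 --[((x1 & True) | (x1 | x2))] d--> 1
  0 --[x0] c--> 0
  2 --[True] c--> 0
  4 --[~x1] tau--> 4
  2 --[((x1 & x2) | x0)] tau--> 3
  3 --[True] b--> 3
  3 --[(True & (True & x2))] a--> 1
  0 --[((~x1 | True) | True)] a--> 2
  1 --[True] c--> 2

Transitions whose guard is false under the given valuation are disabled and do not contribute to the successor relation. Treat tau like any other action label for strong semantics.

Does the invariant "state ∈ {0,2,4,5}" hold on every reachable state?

Answer: INVARIANT HOLDS

Trace:
Allowed set {0,2,4,5}
Reachable = {0,2,4}
  0: safe
  2: safe
  4: safe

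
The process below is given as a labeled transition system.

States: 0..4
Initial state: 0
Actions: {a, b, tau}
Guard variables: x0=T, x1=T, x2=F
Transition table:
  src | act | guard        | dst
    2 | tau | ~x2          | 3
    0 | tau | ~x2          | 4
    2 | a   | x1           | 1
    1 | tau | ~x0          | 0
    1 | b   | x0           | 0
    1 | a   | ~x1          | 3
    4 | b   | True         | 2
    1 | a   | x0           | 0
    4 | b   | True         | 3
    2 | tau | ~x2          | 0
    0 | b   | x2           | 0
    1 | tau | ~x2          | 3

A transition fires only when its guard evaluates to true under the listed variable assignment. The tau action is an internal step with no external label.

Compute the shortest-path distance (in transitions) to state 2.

Answer: 2

Analysis:
Breadth-first toward 2:
  depth 0: {0}
  depth 1: {4}
  depth 2: {2,3}
depth(2)=2, e.g. tau·b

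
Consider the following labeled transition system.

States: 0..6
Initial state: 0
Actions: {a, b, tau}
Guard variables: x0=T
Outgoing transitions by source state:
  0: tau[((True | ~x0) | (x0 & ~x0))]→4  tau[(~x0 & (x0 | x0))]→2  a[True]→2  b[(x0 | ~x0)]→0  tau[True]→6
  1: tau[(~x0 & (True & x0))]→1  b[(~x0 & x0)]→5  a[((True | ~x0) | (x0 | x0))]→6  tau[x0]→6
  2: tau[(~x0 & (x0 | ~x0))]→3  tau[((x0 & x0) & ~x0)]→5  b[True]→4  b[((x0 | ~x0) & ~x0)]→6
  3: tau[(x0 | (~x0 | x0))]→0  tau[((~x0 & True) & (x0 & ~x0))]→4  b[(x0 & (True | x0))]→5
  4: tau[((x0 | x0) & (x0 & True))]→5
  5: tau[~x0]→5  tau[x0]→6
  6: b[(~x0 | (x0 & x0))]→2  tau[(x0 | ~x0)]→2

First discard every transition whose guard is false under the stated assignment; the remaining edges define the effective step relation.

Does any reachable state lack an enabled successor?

Reach set: {0,2,4,5,6}
  0: a→2  b→0  tau→4  tau→6  [deg 4]
  2: b→4  [deg 1]
  4: tau→5  [deg 1]
  5: tau→6  [deg 1]
  6: b→2  tau→2  [deg 2]

Answer: DEADLOCK-FREE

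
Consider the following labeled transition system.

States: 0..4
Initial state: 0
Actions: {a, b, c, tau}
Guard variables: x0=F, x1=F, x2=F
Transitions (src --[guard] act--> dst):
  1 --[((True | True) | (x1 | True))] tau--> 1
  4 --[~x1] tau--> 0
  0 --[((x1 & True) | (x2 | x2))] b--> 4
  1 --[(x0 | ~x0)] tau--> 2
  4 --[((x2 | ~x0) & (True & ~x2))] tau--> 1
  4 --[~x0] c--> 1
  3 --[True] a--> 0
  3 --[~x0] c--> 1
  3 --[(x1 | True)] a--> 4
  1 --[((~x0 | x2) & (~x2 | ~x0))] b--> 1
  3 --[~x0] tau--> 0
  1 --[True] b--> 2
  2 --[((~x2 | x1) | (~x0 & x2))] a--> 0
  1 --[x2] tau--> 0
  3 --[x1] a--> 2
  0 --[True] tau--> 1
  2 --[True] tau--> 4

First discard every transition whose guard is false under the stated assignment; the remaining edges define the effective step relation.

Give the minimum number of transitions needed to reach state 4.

Answer: 3

Working:
BFS to 4:
  L0 = {0}
  L1 = {1}
  L2 = {2}
  L3 = {4}
depth(4)=3, e.g. tau·b·tau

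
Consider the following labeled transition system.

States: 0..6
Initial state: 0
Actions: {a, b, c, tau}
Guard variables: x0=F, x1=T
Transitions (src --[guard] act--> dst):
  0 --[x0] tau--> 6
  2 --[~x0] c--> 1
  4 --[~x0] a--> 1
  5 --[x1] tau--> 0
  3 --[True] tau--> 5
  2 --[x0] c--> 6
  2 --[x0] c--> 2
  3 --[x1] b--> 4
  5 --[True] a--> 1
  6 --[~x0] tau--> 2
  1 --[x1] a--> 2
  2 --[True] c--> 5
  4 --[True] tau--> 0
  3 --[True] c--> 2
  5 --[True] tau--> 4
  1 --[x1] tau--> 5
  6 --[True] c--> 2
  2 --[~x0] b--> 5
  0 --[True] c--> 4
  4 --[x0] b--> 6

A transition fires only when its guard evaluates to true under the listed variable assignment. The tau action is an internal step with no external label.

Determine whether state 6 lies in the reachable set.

Answer: UNREACHABLE

Working:
16 transition(s) survive guard evaluation.
L0 = {0}
L1 = {4}  now seen {0,4}
L2 = {1}  now seen {0,1,4}
L3 = {2,5}  now seen {0,1,2,4,5}
R = {0,1,2,4,5}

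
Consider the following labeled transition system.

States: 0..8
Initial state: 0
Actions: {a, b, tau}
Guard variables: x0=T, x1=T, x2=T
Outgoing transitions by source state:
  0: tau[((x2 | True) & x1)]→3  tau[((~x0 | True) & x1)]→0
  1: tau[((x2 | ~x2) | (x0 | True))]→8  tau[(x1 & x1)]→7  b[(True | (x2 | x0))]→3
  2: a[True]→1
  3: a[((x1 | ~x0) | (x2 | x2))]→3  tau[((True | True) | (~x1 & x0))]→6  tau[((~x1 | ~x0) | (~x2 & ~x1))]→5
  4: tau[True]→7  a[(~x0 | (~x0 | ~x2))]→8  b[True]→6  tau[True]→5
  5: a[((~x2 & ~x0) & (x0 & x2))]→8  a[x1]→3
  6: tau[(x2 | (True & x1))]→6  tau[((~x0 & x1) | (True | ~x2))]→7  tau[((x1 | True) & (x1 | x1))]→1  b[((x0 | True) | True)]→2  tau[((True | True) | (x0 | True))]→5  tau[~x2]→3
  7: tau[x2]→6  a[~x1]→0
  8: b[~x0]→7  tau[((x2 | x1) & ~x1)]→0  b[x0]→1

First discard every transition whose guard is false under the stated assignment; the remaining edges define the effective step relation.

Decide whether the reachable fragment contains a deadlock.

Answer: DEADLOCK-FREE

Trace:
Reach set: {0,1,2,3,5,6,7,8}
  0: tau→0  tau→3  [2 out]
  1: b→3  tau→7  tau→8  [3 out]
  2: a→1  [1 out]
  3: a→3  tau→6  [2 out]
  5: a→3  [1 out]
  6: b→2  tau→1  tau→5  tau→6  tau→7  [5 out]
  7: tau→6  [1 out]
  8: b→1  [1 out]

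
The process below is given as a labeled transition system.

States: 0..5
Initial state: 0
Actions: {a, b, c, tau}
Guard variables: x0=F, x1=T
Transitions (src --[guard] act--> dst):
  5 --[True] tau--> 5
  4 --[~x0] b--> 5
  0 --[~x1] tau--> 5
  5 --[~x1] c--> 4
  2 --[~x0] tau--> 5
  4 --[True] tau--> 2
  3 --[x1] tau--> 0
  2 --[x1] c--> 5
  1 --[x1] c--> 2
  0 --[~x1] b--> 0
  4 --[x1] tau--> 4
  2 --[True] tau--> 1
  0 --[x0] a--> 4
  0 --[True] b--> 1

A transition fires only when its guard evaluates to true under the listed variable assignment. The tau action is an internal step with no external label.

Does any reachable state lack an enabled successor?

Answer: DEADLOCK-FREE

Working:
R = {0,1,2,5}
  0: b→1  [1 out]
  1: c→2  [1 out]
  2: c→5  tau→1  tau→5  [3 out]
  5: tau→5  [1 out]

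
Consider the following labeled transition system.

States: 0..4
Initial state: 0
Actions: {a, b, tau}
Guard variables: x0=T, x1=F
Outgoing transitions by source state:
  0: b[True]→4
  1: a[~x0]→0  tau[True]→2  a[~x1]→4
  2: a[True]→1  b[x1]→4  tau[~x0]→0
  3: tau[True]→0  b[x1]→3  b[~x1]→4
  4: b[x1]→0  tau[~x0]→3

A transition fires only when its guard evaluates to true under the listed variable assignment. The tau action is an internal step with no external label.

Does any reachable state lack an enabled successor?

Answer: DEADLOCK at state 4

Working:
Reach set: {0,4}
  0: b→4  [1 exit(s)]
  4: ∅  [STUCK]
Path to 4: b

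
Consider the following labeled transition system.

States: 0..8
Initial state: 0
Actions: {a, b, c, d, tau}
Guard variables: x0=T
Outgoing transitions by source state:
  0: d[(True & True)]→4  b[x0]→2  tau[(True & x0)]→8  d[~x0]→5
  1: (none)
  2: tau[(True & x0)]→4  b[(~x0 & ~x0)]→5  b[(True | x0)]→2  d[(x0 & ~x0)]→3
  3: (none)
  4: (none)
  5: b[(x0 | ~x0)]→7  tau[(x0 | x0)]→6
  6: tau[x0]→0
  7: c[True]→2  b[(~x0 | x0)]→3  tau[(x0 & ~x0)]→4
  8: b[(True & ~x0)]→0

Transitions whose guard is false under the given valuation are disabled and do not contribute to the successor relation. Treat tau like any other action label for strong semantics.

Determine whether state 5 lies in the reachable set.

10 transition(s) survive guard evaluation.
depth 0: {0}
depth 1: {2,4,8}  cumulative {0,2,4,8}
Reachable = {0,2,4,8}

Answer: UNREACHABLE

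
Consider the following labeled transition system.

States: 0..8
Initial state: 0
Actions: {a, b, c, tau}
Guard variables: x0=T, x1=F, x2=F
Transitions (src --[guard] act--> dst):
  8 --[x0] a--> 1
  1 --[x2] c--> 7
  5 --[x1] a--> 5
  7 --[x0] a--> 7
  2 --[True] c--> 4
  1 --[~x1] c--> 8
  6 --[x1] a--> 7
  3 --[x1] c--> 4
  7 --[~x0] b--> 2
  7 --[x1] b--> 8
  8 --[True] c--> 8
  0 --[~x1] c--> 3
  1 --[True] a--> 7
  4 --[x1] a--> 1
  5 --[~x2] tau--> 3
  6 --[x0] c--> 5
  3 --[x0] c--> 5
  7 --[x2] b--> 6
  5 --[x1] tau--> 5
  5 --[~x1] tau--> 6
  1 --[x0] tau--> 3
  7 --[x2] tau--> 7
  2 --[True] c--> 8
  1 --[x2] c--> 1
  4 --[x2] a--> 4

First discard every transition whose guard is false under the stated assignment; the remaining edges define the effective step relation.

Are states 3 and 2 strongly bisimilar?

Bisimulation quotient by refinement:
  round 0: {{0,1,2,3,4,5,6,7,8}}
  round 1: {{0,2,3,6},{1},{4},{5},{7},{8}}
  round 2: {{0},{1},{2},{3,6},{4},{5},{7},{8}}
stable after 3 split(s): 8 block(s)
3∈{3,6}, 2∈{2}

Answer: NOT BISIMILAR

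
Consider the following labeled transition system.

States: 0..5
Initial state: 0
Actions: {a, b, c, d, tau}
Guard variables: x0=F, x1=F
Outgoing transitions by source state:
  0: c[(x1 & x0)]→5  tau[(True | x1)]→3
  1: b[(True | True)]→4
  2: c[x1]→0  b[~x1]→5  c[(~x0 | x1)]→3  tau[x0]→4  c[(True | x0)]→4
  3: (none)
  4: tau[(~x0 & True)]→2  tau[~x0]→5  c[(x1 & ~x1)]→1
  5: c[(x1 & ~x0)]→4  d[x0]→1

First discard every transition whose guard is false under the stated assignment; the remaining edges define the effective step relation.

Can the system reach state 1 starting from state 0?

Guard filter leaves 7 enabled edge(s).
depth 0: {0}
depth 1: {3}  cumulative {0,3}
Reach set: {0,3}

Answer: UNREACHABLE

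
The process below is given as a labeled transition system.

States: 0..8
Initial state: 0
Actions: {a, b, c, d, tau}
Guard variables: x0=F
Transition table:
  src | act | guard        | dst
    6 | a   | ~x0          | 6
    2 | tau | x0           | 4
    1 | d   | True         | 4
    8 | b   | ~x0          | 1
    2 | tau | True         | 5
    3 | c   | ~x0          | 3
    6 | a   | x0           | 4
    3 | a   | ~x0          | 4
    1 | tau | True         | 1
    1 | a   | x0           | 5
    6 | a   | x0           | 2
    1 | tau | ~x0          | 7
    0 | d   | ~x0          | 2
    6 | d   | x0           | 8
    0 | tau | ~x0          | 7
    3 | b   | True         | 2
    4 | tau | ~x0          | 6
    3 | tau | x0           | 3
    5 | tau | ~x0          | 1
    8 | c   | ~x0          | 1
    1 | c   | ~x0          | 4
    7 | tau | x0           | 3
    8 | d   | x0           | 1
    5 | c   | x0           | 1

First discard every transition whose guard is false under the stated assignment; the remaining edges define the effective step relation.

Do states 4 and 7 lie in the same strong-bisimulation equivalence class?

Refine partition for ~:
  π0 = {{0,1,2,3,4,5,6,7,8}}
  π1 = {{0},{1},{2,4,5},{3},{6},{7},{8}}
  π2 = {{0},{1},{2},{3},{4},{5},{6},{7},{8}}
stable after 3 split(s): 9 block(s)
4∈{4}, 7∈{7}

Answer: NOT BISIMILAR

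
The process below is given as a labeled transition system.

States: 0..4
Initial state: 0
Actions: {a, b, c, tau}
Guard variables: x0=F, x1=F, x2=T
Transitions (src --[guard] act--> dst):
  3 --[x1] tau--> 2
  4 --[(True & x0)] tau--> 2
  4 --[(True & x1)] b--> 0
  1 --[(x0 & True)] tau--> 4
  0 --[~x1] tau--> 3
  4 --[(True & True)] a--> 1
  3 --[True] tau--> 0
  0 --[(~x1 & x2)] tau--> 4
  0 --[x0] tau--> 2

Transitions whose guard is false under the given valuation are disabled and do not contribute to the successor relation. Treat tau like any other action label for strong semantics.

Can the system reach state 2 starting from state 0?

Guard filter leaves 4 enabled edge(s).
L0 = {0}
L1 = {3,4}  total {0,3,4}
L2 = {1}  total {0,1,3,4}
R = {0,1,3,4}

Answer: UNREACHABLE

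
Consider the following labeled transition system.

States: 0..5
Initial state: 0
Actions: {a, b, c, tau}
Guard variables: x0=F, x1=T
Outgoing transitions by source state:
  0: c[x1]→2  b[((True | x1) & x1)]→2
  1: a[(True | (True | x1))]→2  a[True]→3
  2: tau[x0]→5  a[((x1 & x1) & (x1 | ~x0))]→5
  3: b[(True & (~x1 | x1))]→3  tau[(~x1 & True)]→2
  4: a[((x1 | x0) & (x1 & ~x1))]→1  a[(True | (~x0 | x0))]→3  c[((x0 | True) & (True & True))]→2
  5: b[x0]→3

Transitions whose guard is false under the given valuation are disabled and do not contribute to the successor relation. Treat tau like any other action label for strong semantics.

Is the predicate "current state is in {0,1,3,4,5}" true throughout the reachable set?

Answer: INVARIANT VIOLATED at state 2

Working:
Safe = {0,1,3,4,5}
Reachable = {0,2,5}
  0: safe
  2: ✗ unsafe
  5: safe
reach 2 via c — violates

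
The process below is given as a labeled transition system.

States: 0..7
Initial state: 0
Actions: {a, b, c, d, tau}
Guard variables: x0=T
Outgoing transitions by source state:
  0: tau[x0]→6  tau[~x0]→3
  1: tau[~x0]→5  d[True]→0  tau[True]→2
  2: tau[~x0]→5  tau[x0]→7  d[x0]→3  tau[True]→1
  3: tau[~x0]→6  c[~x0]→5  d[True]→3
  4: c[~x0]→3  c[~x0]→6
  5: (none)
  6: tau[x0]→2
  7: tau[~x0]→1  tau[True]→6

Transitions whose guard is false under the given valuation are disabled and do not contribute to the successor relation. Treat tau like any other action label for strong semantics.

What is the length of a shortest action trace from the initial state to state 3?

Answer: 3

Analysis:
Breadth-first toward 3:
  Layer 0: {0}
  Layer 1: {6}
  Layer 2: {2}
  Layer 3: {1,3,7}
first hit 3 at d=3 via tau·tau·d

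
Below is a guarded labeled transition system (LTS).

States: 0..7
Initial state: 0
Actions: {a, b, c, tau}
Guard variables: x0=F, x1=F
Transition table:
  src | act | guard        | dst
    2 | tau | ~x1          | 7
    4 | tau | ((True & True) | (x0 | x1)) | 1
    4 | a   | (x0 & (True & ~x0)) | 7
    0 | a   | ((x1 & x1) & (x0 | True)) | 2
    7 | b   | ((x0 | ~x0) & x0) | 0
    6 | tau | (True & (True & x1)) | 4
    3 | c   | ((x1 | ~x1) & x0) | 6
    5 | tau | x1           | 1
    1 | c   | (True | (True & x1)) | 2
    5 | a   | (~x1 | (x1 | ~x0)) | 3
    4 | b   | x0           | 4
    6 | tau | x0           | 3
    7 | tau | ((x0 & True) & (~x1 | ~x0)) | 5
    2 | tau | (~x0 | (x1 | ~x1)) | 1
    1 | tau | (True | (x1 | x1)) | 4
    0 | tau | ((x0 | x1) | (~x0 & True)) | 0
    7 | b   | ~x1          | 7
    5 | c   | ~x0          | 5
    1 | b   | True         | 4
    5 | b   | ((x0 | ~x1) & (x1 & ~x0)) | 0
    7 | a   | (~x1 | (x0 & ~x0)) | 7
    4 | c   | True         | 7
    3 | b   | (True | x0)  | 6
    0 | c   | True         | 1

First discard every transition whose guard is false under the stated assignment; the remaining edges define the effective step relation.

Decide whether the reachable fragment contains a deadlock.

R = {0,1,2,4,7}
  0: c→1  tau→0  [deg 2]
  1: b→4  c→2  tau→4  [deg 3]
  2: tau→1  tau→7  [deg 2]
  4: c→7  tau→1  [deg 2]
  7: a→7  b→7  [deg 2]

Answer: DEADLOCK-FREE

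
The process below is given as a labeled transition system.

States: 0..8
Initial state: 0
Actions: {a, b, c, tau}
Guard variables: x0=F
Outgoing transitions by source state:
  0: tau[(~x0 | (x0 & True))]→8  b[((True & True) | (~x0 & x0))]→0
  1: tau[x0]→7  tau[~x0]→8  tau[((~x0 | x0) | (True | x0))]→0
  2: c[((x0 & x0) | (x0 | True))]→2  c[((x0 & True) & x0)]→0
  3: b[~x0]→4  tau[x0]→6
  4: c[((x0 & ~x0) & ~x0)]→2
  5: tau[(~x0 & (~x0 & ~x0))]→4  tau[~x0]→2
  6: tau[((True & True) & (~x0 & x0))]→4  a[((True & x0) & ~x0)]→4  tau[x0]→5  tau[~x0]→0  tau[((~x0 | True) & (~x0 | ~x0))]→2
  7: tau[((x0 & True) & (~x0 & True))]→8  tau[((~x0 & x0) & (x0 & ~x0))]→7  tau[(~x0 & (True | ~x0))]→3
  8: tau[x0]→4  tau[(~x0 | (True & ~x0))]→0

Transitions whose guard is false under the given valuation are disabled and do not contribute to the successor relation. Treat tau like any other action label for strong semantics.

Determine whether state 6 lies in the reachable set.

12 transition(s) survive guard evaluation.
depth 0: {0}
depth 1: {8}  now seen {0,8}
Reach set: {0,8}

Answer: UNREACHABLE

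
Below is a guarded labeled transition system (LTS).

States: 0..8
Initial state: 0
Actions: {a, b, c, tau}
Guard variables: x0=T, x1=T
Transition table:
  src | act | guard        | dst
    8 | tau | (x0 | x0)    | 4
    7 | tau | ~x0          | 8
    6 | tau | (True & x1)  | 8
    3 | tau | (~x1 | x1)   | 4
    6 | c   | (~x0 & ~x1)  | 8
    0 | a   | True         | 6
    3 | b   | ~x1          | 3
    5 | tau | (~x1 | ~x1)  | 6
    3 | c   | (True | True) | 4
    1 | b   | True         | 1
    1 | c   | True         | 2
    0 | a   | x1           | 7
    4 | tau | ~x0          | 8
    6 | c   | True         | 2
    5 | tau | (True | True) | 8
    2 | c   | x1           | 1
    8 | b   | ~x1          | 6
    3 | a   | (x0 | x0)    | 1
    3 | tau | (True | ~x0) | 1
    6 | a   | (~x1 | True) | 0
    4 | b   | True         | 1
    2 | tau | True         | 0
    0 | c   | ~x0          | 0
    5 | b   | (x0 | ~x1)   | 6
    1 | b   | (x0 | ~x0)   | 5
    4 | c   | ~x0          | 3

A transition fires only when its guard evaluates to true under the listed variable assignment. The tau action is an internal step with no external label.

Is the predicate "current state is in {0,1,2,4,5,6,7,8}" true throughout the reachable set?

Inv-set: {0,1,2,4,5,6,7,8}
Reachable = {0,1,2,4,5,6,7,8}
  0: ok
  1: ok
  2: ok
  4: ok
  5: ok
  6: ok
  7: ok
  8: ok

Answer: INVARIANT HOLDS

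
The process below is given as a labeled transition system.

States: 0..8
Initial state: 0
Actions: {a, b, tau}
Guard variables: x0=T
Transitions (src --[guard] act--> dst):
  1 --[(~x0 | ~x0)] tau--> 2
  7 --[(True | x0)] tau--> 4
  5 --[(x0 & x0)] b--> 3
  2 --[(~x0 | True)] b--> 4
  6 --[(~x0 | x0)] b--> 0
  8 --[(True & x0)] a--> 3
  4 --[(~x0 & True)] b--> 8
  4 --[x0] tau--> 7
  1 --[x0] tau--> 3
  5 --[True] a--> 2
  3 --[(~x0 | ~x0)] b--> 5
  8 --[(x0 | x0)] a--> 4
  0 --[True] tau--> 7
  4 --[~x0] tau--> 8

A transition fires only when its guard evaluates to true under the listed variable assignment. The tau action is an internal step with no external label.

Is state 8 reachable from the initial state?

Guard filter leaves 10 enabled edge(s).
depth 0: {0}
depth 1: {7}  now seen {0,7}
depth 2: {4}  now seen {0,4,7}
R = {0,4,7}

Answer: UNREACHABLE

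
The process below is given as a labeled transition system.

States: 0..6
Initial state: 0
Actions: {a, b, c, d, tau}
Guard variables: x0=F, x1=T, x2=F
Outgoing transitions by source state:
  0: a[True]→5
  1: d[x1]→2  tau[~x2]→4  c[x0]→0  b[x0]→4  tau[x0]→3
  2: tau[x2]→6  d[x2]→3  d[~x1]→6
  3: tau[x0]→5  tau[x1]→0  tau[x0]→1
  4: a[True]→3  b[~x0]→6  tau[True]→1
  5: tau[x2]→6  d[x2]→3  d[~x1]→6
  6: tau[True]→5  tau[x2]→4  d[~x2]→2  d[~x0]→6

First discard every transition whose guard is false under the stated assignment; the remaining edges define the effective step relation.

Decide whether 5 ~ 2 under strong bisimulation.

Answer: BISIMILAR

Working:
Compute ~ classes (split until stable):
  P[0] = {{0,1,2,3,4,5,6}}
  P[1] = {{0},{1,6},{2,5},{3},{4}}
  P[2] = {{0},{1},{2,5},{3},{4},{6}}
stable after 3 split(s): 6 block(s)
[5]={2,5}  [2]={2,5}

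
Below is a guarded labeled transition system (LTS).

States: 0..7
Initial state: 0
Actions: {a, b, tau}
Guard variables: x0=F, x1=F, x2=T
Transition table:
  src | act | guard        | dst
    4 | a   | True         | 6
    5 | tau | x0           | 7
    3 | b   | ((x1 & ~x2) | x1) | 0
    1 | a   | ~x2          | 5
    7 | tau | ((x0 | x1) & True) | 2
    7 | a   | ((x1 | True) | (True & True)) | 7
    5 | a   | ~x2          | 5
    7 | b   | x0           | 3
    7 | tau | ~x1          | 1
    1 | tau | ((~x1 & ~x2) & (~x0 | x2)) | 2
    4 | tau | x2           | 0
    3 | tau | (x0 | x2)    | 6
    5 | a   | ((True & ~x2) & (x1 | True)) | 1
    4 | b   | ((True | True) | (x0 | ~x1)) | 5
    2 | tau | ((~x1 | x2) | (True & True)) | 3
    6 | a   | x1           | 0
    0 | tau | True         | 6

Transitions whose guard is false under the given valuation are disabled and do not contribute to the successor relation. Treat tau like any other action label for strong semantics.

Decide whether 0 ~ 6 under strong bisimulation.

Answer: NOT BISIMILAR

Working:
Compute ~ classes (split until stable):
  round 0: {{0,1,2,3,4,5,6,7}}
  round 1: {{0,2,3},{1,5,6},{4},{7}}
  round 2: {{0,3},{1,5,6},{2},{4},{7}}
5 equivalence class(es) (converged in 3)
[0]={0,3}  [6]={1,5,6}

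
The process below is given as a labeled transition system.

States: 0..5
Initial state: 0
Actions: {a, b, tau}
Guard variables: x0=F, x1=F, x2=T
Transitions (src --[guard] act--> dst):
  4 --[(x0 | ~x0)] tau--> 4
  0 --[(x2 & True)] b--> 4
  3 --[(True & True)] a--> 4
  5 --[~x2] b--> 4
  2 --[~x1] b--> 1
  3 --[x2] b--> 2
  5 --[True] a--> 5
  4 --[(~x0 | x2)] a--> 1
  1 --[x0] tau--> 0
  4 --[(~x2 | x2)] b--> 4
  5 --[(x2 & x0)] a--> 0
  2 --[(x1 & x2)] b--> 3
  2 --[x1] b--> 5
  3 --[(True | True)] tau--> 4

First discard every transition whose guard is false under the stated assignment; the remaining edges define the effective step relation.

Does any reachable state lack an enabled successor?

Reach set: {0,1,4}
  0: b→4  [1 exit(s)]
  1: ∅  [no exit]
  4: a→1  b→4  tau→4  [3 exit(s)]
trace reaching 1: b·a

Answer: DEADLOCK at state 1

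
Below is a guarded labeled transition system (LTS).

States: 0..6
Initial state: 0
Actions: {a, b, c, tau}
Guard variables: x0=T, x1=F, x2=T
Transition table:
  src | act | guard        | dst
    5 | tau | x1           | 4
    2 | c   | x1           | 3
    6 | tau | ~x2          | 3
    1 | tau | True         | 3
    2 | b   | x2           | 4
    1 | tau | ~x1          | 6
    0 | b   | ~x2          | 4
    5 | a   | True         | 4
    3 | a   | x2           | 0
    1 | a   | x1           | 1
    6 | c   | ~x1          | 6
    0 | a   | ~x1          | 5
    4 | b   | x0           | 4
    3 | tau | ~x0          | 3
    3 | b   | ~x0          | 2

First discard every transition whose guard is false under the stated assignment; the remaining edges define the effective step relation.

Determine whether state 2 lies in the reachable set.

After dropping false guards: 8 live edges.
L0 = {0}
L1 = {5}  total {0,5}
L2 = {4}  total {0,4,5}
R = {0,4,5}

Answer: UNREACHABLE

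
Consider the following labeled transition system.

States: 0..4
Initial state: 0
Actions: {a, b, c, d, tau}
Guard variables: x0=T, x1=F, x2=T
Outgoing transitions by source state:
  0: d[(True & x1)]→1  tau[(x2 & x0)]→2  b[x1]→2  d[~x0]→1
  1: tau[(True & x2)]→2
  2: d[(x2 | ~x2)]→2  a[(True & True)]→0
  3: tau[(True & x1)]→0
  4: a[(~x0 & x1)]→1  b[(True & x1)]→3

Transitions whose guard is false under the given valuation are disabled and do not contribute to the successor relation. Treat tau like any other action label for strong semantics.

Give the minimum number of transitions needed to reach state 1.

Answer: UNREACHABLE

Trace:
Breadth-first toward 1:
  Layer 0: {0}
  Layer 1: {2}
1 never appears.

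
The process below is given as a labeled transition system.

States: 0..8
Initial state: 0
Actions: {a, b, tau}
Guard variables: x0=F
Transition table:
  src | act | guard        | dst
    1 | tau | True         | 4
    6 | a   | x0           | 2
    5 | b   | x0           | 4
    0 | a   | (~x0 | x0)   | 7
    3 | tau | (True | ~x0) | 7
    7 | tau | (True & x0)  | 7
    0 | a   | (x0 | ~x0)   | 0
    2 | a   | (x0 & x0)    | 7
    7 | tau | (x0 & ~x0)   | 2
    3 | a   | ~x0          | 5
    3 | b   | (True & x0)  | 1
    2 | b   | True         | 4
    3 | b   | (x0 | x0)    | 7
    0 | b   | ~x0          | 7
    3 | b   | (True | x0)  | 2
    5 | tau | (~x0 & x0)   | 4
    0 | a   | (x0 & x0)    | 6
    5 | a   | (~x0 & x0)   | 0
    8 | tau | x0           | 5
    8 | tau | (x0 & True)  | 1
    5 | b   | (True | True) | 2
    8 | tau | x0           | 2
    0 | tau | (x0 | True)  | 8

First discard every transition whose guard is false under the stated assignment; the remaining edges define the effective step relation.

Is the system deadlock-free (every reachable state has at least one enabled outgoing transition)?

Answer: DEADLOCK at state 7

Trace:
R = {0,7,8}
  0: a→0  a→7  b→7  tau→8  [deg 4]
  7: ∅  [STUCK]
  8: ∅  [STUCK]
trace reaching 7: a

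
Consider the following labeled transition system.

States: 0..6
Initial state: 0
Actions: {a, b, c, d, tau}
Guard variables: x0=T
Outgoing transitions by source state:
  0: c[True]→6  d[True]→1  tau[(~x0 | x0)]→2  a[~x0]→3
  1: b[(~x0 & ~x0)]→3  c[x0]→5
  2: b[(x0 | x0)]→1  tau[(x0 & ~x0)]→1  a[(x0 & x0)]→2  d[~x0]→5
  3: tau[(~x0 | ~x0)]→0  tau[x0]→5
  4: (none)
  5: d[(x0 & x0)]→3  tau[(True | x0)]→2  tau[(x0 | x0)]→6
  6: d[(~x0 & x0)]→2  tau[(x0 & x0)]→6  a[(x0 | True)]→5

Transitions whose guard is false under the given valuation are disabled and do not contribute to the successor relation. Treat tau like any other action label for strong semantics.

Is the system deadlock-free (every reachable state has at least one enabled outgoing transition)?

Answer: DEADLOCK-FREE

Analysis:
R = {0,1,2,3,5,6}
  0: c→6  d→1  tau→2  [deg 3]
  1: c→5  [deg 1]
  2: a→2  b→1  [deg 2]
  3: tau→5  [deg 1]
  5: d→3  tau→2  tau→6  [deg 3]
  6: a→5  tau→6  [deg 2]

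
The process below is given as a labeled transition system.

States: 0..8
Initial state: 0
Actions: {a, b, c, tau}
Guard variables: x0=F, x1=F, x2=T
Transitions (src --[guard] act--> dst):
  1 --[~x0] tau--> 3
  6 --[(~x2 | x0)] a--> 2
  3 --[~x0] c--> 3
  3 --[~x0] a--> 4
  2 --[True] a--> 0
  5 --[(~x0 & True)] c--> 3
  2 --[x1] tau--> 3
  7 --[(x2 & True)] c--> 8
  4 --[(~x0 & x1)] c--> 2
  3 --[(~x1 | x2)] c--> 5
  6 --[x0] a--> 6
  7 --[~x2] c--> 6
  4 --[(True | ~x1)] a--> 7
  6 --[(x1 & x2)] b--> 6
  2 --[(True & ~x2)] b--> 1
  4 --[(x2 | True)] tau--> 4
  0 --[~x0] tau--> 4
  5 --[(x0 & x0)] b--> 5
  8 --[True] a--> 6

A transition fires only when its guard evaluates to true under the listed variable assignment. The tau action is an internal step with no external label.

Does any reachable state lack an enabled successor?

Reachable = {0,4,6,7,8}
  0: tau→4  [1 exit(s)]
  4: a→7  tau→4  [2 exit(s)]
  6: ∅  [STUCK]
  7: c→8  [1 exit(s)]
  8: a→6  [1 exit(s)]
witness 6: tau·a·c·a

Answer: DEADLOCK at state 6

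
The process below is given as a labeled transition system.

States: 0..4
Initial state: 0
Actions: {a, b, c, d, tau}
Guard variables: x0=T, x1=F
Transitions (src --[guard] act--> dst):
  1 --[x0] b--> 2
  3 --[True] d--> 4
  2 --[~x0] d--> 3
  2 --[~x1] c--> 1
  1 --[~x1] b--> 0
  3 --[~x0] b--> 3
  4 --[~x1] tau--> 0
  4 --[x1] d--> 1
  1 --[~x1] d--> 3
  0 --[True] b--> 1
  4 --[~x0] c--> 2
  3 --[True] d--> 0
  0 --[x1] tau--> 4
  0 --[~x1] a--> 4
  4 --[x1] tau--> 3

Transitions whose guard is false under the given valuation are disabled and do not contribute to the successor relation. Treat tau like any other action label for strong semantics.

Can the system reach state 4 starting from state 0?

Answer: REACHABLE

Analysis:
9 transition(s) survive guard evaluation.
depth 0: {0}
depth 1: {1,4}  now seen {0,1,4}
depth 2: {2,3}  now seen {0,1,2,3,4}
R = {0,1,2,3,4}
trace reaching 4: a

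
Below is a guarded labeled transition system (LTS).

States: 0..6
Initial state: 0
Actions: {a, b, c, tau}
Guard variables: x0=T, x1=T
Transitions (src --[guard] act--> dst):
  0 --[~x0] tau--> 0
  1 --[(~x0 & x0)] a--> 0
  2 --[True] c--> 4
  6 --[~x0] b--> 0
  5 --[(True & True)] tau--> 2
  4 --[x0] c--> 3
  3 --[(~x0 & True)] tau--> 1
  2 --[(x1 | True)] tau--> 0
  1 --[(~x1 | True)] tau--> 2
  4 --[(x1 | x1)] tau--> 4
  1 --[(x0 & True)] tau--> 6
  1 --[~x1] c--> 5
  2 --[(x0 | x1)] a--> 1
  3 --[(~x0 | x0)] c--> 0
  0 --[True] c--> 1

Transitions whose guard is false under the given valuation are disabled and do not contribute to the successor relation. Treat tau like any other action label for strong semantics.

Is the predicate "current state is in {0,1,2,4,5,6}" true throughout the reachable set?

Safe = {0,1,2,4,5,6}
Reach set: {0,1,2,3,4,6}
  0: ✓
  1: ✓
  2: ✓
  3: VIOLATES
  4: ✓
  6: ✓
reach 3 via c·tau·c·c — violates

Answer: INVARIANT VIOLATED at state 3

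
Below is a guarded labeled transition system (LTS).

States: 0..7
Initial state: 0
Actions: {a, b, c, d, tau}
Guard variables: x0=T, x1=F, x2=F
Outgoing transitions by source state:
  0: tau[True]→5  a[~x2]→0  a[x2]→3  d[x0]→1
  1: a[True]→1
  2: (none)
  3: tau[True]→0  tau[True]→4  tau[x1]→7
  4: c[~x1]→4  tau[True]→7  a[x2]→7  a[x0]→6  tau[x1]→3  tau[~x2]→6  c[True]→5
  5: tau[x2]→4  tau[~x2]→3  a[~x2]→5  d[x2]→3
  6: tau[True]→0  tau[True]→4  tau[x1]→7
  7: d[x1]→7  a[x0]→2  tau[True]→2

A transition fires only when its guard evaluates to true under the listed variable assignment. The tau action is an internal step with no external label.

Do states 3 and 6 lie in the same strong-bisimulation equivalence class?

Answer: BISIMILAR

Analysis:
Refine partition for ~:
  π0 = {{0,1,2,3,4,5,6,7}}
  π1 = {{0},{1},{2},{3,6},{4},{5,7}}
  π2 = {{0},{1},{2},{3,6},{4},{5},{7}}
7 equivalence class(es) (converged in 3)
3∈{3,6}, 6∈{3,6}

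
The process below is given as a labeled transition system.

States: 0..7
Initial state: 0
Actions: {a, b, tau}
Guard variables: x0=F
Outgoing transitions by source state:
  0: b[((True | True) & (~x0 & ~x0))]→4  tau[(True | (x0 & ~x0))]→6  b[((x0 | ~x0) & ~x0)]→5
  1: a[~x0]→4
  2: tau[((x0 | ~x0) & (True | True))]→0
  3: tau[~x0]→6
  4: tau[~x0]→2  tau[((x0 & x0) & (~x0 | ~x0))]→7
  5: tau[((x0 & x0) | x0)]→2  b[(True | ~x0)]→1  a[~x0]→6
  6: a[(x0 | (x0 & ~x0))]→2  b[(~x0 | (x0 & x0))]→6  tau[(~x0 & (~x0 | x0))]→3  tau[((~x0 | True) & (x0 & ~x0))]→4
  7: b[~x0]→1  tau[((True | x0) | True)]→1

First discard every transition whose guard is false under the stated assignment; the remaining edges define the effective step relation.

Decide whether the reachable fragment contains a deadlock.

Reach set: {0,1,2,3,4,5,6}
  0: b→4  b→5  tau→6  [deg 3]
  1: a→4  [deg 1]
  2: tau→0  [deg 1]
  3: tau→6  [deg 1]
  4: tau→2  [deg 1]
  5: a→6  b→1  [deg 2]
  6: b→6  tau→3  [deg 2]

Answer: DEADLOCK-FREE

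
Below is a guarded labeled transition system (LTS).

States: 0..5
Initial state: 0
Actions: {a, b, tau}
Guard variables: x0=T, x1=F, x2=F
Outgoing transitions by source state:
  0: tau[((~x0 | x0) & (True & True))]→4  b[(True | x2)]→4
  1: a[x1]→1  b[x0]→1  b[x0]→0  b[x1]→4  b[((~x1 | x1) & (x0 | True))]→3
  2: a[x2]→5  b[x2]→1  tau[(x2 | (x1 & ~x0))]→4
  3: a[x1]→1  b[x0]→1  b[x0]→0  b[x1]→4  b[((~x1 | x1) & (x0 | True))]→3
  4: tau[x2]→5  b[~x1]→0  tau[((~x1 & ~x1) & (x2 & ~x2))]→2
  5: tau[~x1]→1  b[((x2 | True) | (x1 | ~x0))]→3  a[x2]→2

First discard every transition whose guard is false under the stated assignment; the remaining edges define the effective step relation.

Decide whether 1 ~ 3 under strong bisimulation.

Answer: BISIMILAR

Analysis:
Compute ~ classes (split until stable):
  P[0] = {{0,1,2,3,4,5}}
  P[1] = {{0,5},{1,3,4},{2}}
  P[2] = {{0,5},{1,3},{2},{4}}
  P[3] = {{0},{1,3},{2},{4},{5}}
stable after 4 split(s): 5 block(s)
class of 1: {1,3}; class of 3: {1,3}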